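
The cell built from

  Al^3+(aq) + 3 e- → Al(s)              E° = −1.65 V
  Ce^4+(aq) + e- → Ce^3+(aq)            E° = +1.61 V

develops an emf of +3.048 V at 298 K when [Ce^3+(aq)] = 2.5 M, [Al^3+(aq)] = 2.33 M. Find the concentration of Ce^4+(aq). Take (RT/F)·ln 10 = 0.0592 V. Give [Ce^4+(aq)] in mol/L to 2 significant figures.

The Ce⁴⁺/Ce³⁺ couple has the larger reduction potential, so it is the cathode: E°cell = +1.61 − (−1.65) = +3.26 V and n = 3.
From the Nernst equation, log Q = n(E° − E)/0.0592 = 3·(+3.26 − (+3.048))/0.0592 = 10.743.
The balanced reaction is 3 Ce^4+(aq) + Al(s) → 3 Ce^3+(aq) + Al^3+(aq), so Q = ([Ce^3+(aq)]^3·[Al^3+(aq)]) / [Ce^4+(aq)]^3.
Isolating [Ce^4+(aq)] in Q = 10^{10.743} yields log [Ce^4+(aq)] = −3.061, i.e. 0.00087 M.

0.00087 M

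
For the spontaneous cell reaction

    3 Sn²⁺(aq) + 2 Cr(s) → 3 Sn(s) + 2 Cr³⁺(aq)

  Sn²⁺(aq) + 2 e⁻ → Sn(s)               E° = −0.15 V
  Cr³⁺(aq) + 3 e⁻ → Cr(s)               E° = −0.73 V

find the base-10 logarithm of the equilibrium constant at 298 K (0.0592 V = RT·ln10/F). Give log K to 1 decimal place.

The Sn²⁺/Sn couple is reduced (cathode); E°cell = −0.15 − (−0.73) = +0.58 V with n = 6.
At equilibrium E = 0, so log K = nE°cell / 0.0592 = (6)(+0.58) / 0.0592 = 58.8.

log K = 58.8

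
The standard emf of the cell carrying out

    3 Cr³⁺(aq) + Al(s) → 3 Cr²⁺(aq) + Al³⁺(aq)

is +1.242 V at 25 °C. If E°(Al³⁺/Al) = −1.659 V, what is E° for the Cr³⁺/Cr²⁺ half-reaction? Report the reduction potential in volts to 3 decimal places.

In the reaction as written the Cr³⁺/Cr²⁺ couple is reduced (cathode) and Al³⁺/Al is oxidized (anode), so E°cell = E°(Cr³⁺/Cr²⁺) − E°(Al³⁺/Al).
E°(Cr³⁺/Cr²⁺) = E°cell + E°(anode) = +1.242 + (−1.659) = −0.417 V.

−0.417 V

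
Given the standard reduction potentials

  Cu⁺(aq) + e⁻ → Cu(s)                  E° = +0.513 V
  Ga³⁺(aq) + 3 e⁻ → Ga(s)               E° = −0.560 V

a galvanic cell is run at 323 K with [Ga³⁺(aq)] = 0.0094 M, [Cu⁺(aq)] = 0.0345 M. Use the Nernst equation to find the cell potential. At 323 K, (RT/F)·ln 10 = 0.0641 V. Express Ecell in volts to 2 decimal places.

+1.02 V

Cu⁺/Cu is reduced (cathode, E° = +0.513 V) and Ga³⁺/Ga is oxidized (anode).
E°cell = +0.513 − (−0.560) = +1.073 V, with n = 3 electrons transferred.
Balancing gives 3 Cu⁺(aq) + Ga(s) → 3 Cu(s) + Ga³⁺(aq); hence Q = [Ga³⁺(aq)] / [Cu⁺(aq)]^3 = 229 (log Q = 2.360).
By the Nernst equation, E = +1.073 − (0.0641/3)·(2.360) = +1.02 V.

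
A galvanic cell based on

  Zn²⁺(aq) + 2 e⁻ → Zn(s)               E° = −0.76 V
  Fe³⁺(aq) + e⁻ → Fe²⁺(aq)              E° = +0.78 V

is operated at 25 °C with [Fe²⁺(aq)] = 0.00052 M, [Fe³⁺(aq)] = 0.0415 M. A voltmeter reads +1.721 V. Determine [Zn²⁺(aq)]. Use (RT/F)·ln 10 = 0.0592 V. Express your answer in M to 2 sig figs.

With Fe³⁺/Fe²⁺ at the cathode and Zn²⁺/Zn at the anode, E°cell = +0.78 − (−0.76) = +1.54 V (n = 2).
From the Nernst equation, log Q = n(E° − E)/0.0592 = 2·(+1.54 − (+1.721))/0.0592 = −6.115.
For 2 Fe³⁺(aq) + Zn(s) → 2 Fe²⁺(aq) + Zn²⁺(aq), the reaction quotient is Q = ([Fe²⁺(aq)]^2·[Zn²⁺(aq)]) / [Fe³⁺(aq)]^2.
Solving for the unknown gives log [Zn²⁺(aq)] = −2.311, so [Zn²⁺(aq)] ≈ 0.0049 M.

0.0049 M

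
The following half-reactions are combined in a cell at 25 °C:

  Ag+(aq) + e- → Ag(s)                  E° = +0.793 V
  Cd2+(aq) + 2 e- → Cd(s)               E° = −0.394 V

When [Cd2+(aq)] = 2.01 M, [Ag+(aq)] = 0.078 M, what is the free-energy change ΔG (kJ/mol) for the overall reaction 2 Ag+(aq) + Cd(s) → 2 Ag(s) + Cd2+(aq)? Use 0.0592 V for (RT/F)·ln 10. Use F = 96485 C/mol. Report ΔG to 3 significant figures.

−215 kJ/mol

E°cell = +0.793 − (−0.394) = +1.187 V; the balanced reaction transfers n = 2 electrons.
Here Q = [Cd2+(aq)] / [Ag+(aq)]^2 = 330 (log Q = 2.519), giving E = +1.187 − (0.0592/2)·(2.519) = +1.1124 V.
ΔG = −nFE = −(2)(96485)(+1.1124) J/mol = −215 kJ/mol.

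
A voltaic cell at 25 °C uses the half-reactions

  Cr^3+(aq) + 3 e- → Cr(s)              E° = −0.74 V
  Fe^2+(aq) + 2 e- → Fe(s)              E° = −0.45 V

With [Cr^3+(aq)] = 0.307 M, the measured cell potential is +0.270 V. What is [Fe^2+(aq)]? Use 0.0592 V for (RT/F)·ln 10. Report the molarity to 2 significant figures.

0.096 M

The Fe²⁺/Fe couple has the larger reduction potential, so it is the cathode: E°cell = −0.45 − (−0.74) = +0.29 V and n = 6.
Since E = E° − (0.0592/n)·log Q, log Q = n(E° − E)/0.0592 = 2.027.
The balanced reaction is 3 Fe^2+(aq) + 2 Cr(s) → 3 Fe(s) + 2 Cr^3+(aq), so Q = [Cr^3+(aq)]^2 / [Fe^2+(aq)]^3.
Isolating [Fe^2+(aq)] in Q = 10^{2.027} yields log [Fe^2+(aq)] = −1.018, i.e. 0.096 M.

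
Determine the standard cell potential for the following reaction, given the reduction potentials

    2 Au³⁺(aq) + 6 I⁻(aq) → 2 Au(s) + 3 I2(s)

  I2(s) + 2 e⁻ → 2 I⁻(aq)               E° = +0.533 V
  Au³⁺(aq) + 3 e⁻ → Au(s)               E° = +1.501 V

+0.968 V

Au³⁺(aq) gains electrons, so the Au³⁺/Au couple is the cathode; the I₂/I⁻ couple is the anode.
E°cell = E°(cathode) − E°(anode) = +1.501 − (+0.533) = +0.968 V.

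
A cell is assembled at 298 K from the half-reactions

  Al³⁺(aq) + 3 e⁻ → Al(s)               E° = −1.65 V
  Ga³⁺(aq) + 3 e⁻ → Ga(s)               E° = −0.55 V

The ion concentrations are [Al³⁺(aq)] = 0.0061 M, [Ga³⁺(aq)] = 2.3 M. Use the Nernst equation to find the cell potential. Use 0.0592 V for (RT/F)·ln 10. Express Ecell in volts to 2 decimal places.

+1.15 V

Since E°(Ga³⁺/Ga) > E°(Al³⁺/Al), Ga³⁺/Ga serves as the cathode.
The standard potential is −0.55 − (−1.65) = +1.10 V and the balanced reaction transfers n = 3 electrons.
For the overall reaction Ga³⁺(aq) + Al(s) → Ga(s) + Al³⁺(aq), Q = [Al³⁺(aq)] / [Ga³⁺(aq)] = 0.00265, giving log Q = −2.576.
E = E° − (0.0592/n)·log Q = +1.10 − (0.0592/3)(−2.576) = +1.15 V.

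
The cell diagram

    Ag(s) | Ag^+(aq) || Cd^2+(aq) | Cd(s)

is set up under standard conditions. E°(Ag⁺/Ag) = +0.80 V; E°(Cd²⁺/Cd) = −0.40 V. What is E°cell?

−1.20 V

By convention the left-hand electrode in cell notation is the anode (oxidation) and the right-hand electrode is the cathode (reduction).
E°cell = E°(right) − E°(left) = −0.40 − (+0.80) = −1.20 V.
The negative sign shows that, as written, the cell would require an external voltage to drive the reaction.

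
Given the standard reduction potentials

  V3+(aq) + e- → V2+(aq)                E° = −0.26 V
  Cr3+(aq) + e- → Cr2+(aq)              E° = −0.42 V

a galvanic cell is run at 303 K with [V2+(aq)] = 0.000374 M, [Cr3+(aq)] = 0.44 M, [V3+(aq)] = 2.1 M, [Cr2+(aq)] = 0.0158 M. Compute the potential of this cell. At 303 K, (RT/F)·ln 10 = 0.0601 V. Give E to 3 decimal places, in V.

+0.299 V

The V³⁺/V²⁺ couple has the more positive E°, so it is the cathode; Cr³⁺/Cr²⁺ is the anode.
The standard potential is −0.26 − (−0.42) = +0.16 V and the balanced reaction transfers n = 1 electron.
The balanced reaction is V3+(aq) + Cr2+(aq) → V2+(aq) + Cr3+(aq), so Q = ([V2+(aq)]·[Cr3+(aq)]) / ([V3+(aq)]·[Cr2+(aq)]) = 0.00496 and log Q = −2.305.
By the Nernst equation, E = +0.16 − (0.0601/1)·(−2.305) = +0.299 V.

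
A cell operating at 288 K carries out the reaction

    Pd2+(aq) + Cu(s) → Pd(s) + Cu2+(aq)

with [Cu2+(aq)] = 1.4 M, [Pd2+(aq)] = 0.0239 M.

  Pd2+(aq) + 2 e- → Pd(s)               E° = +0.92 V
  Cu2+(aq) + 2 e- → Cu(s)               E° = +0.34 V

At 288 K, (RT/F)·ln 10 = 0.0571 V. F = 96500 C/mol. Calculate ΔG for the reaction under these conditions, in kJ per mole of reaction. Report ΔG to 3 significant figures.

The standard cell potential is +0.92 − (+0.34) = +0.58 V, with n = 2 electrons in the balanced equation.
The reaction quotient is [Cu2+(aq)] / [Pd2+(aq)] = 58.6; by Nernst, E = +0.58 − (0.0571/2)(1.768) = +0.5295 V.
Then ΔG = −nFE = −2 × 96500 × +0.5295 J/mol = −102 kJ/mol.

−102 kJ/mol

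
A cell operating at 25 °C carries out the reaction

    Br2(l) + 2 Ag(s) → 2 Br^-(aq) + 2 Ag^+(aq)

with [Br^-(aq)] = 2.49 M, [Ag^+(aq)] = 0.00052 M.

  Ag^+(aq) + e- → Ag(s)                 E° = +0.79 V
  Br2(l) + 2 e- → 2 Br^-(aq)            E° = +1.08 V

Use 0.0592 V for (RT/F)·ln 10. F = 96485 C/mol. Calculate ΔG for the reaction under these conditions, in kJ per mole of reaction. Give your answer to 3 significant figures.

−89.0 kJ/mol

With Br₂/Br⁻ reduced at the cathode, E°cell = +1.08 − (+0.79) = +0.29 V and n = 2.
Q = [Br^-(aq)]^2·[Ag^+(aq)]^2 = 1.68×10^−6, so log Q = −5.776 and E = +0.29 − (0.0592/2)(−5.776) = +0.4610 V.
ΔG = −nFE = −(2)(96485)(+0.4610) J/mol = −89.0 kJ/mol.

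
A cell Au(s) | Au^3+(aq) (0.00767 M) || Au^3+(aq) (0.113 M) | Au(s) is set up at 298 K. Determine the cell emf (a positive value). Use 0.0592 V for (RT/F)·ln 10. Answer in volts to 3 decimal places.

For a concentration cell E°cell = 0, since both electrodes use the same couple.
The compartment with the higher Au^3+(aq) concentration (0.113 M) acts as the cathode; ions are reduced there and produced at the dilute (0.00767 M) anode.
With n = 3, Ecell = −(0.0592/3)·log([dilute]/[conc]) = −(0.0592/3)·log(0.00767/0.113) = +0.023 V.

0.023 V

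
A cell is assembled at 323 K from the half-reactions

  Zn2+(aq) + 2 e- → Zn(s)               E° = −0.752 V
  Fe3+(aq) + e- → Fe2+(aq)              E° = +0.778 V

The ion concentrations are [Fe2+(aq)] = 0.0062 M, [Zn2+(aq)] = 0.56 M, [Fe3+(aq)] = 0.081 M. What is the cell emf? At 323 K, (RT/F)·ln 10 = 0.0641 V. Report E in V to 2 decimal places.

The Fe³⁺/Fe²⁺ couple has the more positive E°, so it is the cathode; Zn²⁺/Zn is the anode.
The standard potential is +0.778 − (−0.752) = +1.530 V and the balanced reaction transfers n = 2 electrons.
For the overall reaction 2 Fe3+(aq) + Zn(s) → 2 Fe2+(aq) + Zn2+(aq), Q = ([Fe2+(aq)]^2·[Zn2+(aq)]) / [Fe3+(aq)]^2 = 0.00328, giving log Q = −2.484.
E = E° − (0.0641/n)·log Q = +1.530 − (0.0641/2)(−2.484) = +1.61 V.

+1.61 V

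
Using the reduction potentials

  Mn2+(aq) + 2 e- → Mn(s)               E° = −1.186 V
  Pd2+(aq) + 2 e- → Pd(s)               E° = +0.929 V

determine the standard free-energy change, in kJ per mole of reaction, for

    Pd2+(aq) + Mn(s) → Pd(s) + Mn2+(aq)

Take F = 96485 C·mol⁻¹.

In the reaction as written Pd2+(aq) is reduced, so the Pd²⁺/Pd couple is the cathode and Mn²⁺/Mn is the anode.
E°cell = +0.929 − (−1.186) = +2.115 V; balancing electrons gives n = 2.
ΔG° = −nFE°cell = −(2)(96485)(+2.115) J/mol = −408 kJ/mol.

−408 kJ/mol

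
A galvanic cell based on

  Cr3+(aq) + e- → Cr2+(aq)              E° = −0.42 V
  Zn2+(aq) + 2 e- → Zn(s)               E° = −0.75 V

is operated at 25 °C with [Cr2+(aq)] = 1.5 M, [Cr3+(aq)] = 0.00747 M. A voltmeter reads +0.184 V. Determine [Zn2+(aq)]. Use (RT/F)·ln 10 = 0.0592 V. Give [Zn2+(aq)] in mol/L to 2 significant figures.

2.1 M

Cr³⁺/Cr²⁺ is the cathode (higher E°); E°cell = −0.42 − (−0.75) = +0.33 V with n = 2.
Rearranging E = E° − (0.0592/n)·log Q gives log Q = 2(+0.33 − (+0.184))/0.0592 = 4.932.
The balanced reaction is 2 Cr3+(aq) + Zn(s) → 2 Cr2+(aq) + Zn2+(aq), so Q = ([Cr2+(aq)]^2·[Zn2+(aq)]) / [Cr3+(aq)]^2.
Isolating [Zn2+(aq)] in Q = 10^{4.932} yields log [Zn2+(aq)] = 0.326, i.e. 2.1 M.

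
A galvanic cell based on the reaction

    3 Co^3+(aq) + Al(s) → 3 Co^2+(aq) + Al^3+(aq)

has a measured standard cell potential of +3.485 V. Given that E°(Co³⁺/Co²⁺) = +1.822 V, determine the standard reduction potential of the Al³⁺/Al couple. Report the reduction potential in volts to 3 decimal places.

−1.663 V

In the reaction as written the Co³⁺/Co²⁺ couple is reduced (cathode) and Al³⁺/Al is oxidized (anode), so E°cell = E°(Co³⁺/Co²⁺) − E°(Al³⁺/Al).
E°(Al³⁺/Al) = E°(cathode) − E°cell = +1.822 − (+3.485) = −1.663 V.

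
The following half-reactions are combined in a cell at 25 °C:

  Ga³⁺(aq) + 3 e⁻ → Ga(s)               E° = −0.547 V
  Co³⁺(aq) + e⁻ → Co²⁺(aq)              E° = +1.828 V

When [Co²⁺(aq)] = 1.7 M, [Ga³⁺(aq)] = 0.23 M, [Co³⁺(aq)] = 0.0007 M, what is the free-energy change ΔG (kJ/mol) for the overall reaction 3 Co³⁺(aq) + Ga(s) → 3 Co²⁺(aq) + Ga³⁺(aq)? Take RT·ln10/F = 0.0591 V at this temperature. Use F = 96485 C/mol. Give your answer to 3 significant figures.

−633 kJ/mol

With Co³⁺/Co²⁺ reduced at the cathode, E°cell = +1.828 − (−0.547) = +2.375 V and n = 3.
Q = ([Co²⁺(aq)]^3·[Ga³⁺(aq)]) / [Co³⁺(aq)]^3 = 3.29×10^9, so log Q = 9.518 and E = +2.375 − (0.0591/3)(9.518) = +2.1875 V.
Then ΔG = −nFE = −3 × 96485 × +2.1875 J/mol = −633 kJ/mol.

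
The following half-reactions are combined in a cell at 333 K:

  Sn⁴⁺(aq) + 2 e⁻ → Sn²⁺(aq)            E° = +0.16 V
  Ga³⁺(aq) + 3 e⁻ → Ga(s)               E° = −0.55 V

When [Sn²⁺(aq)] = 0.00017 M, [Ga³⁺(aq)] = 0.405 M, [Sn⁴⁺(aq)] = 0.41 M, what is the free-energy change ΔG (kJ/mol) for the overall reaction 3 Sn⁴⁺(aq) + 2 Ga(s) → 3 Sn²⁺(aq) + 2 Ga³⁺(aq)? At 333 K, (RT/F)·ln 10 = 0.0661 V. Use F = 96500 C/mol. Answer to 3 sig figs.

−481 kJ/mol

The standard cell potential is +0.16 − (−0.55) = +0.71 V, with n = 6 electrons in the balanced equation.
Q = ([Sn²⁺(aq)]^3·[Ga³⁺(aq)]^2) / [Sn⁴⁺(aq)]^3 = 1.17×10^−11, so log Q = −10.932 and E = +0.71 − (0.0661/6)(−10.932) = +0.8304 V.
ΔG = −nFE = −(6)(96500)(+0.8304) J/mol = −481 kJ/mol.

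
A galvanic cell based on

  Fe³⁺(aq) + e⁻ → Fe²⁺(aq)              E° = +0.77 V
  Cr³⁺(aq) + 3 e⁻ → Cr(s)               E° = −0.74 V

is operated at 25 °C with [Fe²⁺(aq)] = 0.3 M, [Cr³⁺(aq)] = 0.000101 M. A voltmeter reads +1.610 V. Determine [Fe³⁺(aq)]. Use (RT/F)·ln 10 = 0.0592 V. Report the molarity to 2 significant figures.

With Fe³⁺/Fe²⁺ at the cathode and Cr³⁺/Cr at the anode, E°cell = +0.77 − (−0.74) = +1.51 V (n = 3).
Rearranging E = E° − (0.0592/n)·log Q gives log Q = 3(+1.51 − (+1.610))/0.0592 = −5.068.
Balancing electrons gives 3 Fe³⁺(aq) + Cr(s) → 3 Fe²⁺(aq) + Cr³⁺(aq); thus Q = ([Fe²⁺(aq)]^3·[Cr³⁺(aq)]) / [Fe³⁺(aq)]^3.
Isolating [Fe³⁺(aq)] in Q = 10^{−5.068} yields log [Fe³⁺(aq)] = −0.165, i.e. 0.68 M.

0.68 M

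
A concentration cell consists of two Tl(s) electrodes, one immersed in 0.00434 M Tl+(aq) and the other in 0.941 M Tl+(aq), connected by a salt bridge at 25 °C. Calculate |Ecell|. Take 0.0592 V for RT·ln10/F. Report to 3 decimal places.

For a concentration cell E°cell = 0, since both electrodes use the same couple.
The compartment with the higher Tl+(aq) concentration (0.941 M) acts as the cathode; ions are reduced there and produced at the dilute (0.00434 M) anode.
With n = 1, Ecell = −(0.0592/1)·log([dilute]/[conc]) = −(0.0592/1)·log(0.00434/0.941) = +0.138 V.

0.138 V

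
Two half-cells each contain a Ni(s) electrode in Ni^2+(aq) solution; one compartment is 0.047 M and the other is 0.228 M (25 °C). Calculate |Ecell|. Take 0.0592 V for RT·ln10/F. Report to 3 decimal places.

For a concentration cell E°cell = 0, since both electrodes use the same couple.
The compartment with the higher Ni^2+(aq) concentration (0.228 M) acts as the cathode; ions are reduced there and produced at the dilute (0.047 M) anode.
With n = 2, Ecell = −(0.0592/2)·log([dilute]/[conc]) = −(0.0592/2)·log(0.047/0.228) = +0.020 V.

0.020 V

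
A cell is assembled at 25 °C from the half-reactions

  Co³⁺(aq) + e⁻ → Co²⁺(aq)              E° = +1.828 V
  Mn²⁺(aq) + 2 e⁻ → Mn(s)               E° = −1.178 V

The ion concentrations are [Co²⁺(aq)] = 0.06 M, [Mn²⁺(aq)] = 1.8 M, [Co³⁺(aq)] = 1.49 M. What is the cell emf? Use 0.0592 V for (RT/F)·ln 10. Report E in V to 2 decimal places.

+3.08 V

The Co³⁺/Co²⁺ couple has the more positive E°, so it is the cathode; Mn²⁺/Mn is the anode.
E°cell = +1.828 − (−1.178) = +3.006 V, with n = 2 electrons transferred.
The balanced reaction is 2 Co³⁺(aq) + Mn(s) → 2 Co²⁺(aq) + Mn²⁺(aq), so Q = ([Co²⁺(aq)]^2·[Mn²⁺(aq)]) / [Co³⁺(aq)]^2 = 0.00292 and log Q = −2.535.
By the Nernst equation, E = +3.006 − (0.0592/2)·(−2.535) = +3.08 V.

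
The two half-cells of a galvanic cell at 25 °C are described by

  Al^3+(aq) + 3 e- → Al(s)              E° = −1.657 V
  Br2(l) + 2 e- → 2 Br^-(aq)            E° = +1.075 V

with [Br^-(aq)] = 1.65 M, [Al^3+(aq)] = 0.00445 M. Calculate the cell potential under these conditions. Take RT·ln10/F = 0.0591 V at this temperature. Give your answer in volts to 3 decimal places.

The Br₂/Br⁻ couple has the more positive E°, so it is the cathode; Al³⁺/Al is the anode.
E°cell = +1.075 − (−1.657) = +2.732 V, with n = 6 electrons transferred.
For the overall reaction 3 Br2(l) + 2 Al(s) → 6 Br^-(aq) + 2 Al^3+(aq), Q = [Br^-(aq)]^6·[Al^3+(aq)]^2 = 0.0004, giving log Q = −3.398.
E = E° − (0.0591/n)·log Q = +2.732 − (0.0591/6)(−3.398) = +2.765 V.

+2.765 V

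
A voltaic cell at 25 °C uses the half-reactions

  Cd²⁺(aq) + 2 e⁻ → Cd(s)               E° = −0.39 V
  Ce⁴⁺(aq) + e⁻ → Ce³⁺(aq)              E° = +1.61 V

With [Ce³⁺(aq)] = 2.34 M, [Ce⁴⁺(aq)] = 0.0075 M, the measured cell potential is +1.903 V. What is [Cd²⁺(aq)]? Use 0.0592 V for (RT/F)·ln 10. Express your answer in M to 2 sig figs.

0.019 M

Ce⁴⁺/Ce³⁺ is the cathode (higher E°); E°cell = +1.61 − (−0.39) = +2.00 V with n = 2.
Rearranging E = E° − (0.0592/n)·log Q gives log Q = 2(+2.00 − (+1.903))/0.0592 = 3.277.
Balancing electrons gives 2 Ce⁴⁺(aq) + Cd(s) → 2 Ce³⁺(aq) + Cd²⁺(aq); thus Q = ([Ce³⁺(aq)]^2·[Cd²⁺(aq)]) / [Ce⁴⁺(aq)]^2.
Solving for the unknown gives log [Cd²⁺(aq)] = −1.711, so [Cd²⁺(aq)] ≈ 0.019 M.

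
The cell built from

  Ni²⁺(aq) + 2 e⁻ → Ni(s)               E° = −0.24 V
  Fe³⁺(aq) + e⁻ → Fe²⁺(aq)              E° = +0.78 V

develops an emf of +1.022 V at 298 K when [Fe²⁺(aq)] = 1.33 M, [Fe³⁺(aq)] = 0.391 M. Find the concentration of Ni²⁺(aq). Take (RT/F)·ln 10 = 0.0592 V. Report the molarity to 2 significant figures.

Fe³⁺/Fe²⁺ is the cathode (higher E°); E°cell = +0.78 − (−0.24) = +1.02 V with n = 2.
Rearranging E = E° − (0.0592/n)·log Q gives log Q = 2(+1.02 − (+1.022))/0.0592 = −0.068.
For 2 Fe³⁺(aq) + Ni(s) → 2 Fe²⁺(aq) + Ni²⁺(aq), the reaction quotient is Q = ([Fe²⁺(aq)]^2·[Ni²⁺(aq)]) / [Fe³⁺(aq)]^2.
Isolating [Ni²⁺(aq)] in Q = 10^{−0.068} yields log [Ni²⁺(aq)] = −1.131, i.e. 0.074 M.

0.074 M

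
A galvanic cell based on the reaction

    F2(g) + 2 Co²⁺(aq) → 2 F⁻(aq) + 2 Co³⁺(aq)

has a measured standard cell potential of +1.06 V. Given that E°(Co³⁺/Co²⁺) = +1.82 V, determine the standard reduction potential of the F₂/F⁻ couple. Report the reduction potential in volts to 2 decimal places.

+2.88 V

In the reaction as written the F₂/F⁻ couple is reduced (cathode) and Co³⁺/Co²⁺ is oxidized (anode), so E°cell = E°(F₂/F⁻) − E°(Co³⁺/Co²⁺).
E°(F₂/F⁻) = E°cell + E°(anode) = +1.06 + (+1.82) = +2.88 V.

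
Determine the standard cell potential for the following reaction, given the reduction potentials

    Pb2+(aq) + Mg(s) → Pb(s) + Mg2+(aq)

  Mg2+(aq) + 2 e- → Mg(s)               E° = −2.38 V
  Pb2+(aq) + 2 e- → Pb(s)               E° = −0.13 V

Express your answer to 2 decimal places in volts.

In the reaction as written, Pb2+(aq) is reduced (cathode) and Mg2+(aq) is produced by oxidation at the anode.
E°cell = E°(cathode) − E°(anode) = −0.13 − (−2.38) = +2.25 V.

+2.25 V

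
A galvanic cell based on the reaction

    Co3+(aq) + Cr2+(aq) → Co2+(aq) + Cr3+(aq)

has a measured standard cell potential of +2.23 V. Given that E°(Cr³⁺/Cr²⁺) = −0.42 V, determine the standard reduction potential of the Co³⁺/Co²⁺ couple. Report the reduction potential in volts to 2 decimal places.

+1.81 V

In the reaction as written the Co³⁺/Co²⁺ couple is reduced (cathode) and Cr³⁺/Cr²⁺ is oxidized (anode), so E°cell = E°(Co³⁺/Co²⁺) − E°(Cr³⁺/Cr²⁺).
E°(Co³⁺/Co²⁺) = E°cell + E°(anode) = +2.23 + (−0.42) = +1.81 V.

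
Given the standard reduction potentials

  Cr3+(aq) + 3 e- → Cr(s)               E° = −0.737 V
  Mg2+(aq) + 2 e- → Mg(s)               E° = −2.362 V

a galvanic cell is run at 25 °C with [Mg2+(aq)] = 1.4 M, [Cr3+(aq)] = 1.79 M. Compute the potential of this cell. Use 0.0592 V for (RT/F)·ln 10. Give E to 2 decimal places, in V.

+1.63 V

The Cr³⁺/Cr couple has the more positive E°, so it is the cathode; Mg²⁺/Mg is the anode.
E°cell = E°cat − E°an = −0.737 − (−2.362) = +1.625 V; n = 6.
The balanced reaction is 2 Cr3+(aq) + 3 Mg(s) → 2 Cr(s) + 3 Mg2+(aq), so Q = [Mg2+(aq)]^3 / [Cr3+(aq)]^2 = 0.856 and log Q = −0.067.
Applying E = E° − (RT ln10/nF)·log Q gives +1.625 − (0.0592/6)(−0.067) = +1.63 V.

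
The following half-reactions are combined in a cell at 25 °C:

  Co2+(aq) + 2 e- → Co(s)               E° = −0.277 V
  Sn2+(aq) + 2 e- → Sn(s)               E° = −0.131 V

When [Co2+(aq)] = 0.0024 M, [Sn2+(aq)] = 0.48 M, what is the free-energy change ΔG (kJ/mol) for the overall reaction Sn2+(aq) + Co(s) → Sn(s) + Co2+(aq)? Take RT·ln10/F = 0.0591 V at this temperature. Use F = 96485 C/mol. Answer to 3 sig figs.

E°cell = −0.131 − (−0.277) = +0.146 V; the balanced reaction transfers n = 2 electrons.
The reaction quotient is [Co2+(aq)] / [Sn2+(aq)] = 0.005; by Nernst, E = +0.146 − (0.0591/2)(−2.301) = +0.2140 V.
ΔG = −nFE = −(2)(96485)(+0.2140) J/mol = −41.3 kJ/mol.

−41.3 kJ/mol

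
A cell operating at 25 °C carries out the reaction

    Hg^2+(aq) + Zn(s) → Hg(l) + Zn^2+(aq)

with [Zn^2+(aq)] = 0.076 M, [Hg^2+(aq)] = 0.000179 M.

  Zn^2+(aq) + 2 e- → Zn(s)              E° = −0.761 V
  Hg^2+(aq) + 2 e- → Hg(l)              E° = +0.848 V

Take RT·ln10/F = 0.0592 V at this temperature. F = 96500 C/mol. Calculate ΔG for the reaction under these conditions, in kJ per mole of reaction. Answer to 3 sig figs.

The standard cell potential is +0.848 − (−0.761) = +1.609 V, with n = 2 electrons in the balanced equation.
The reaction quotient is [Zn^2+(aq)] / [Hg^2+(aq)] = 425; by Nernst, E = +1.609 − (0.0592/2)(2.628) = +1.5312 V.
Then ΔG = −nFE = −2 × 96500 × +1.5312 J/mol = −296 kJ/mol.

−296 kJ/mol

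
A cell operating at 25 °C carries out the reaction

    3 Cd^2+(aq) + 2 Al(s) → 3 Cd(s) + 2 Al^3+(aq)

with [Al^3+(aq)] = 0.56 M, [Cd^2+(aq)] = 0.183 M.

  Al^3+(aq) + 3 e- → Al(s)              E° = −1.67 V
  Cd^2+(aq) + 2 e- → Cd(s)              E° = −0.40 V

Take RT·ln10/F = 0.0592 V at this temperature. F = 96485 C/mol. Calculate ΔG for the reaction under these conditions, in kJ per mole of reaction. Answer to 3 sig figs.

−725 kJ/mol

With Cd²⁺/Cd reduced at the cathode, E°cell = −0.40 − (−1.67) = +1.27 V and n = 6.
The reaction quotient is [Al^3+(aq)]^2 / [Cd^2+(aq)]^3 = 51.2; by Nernst, E = +1.27 − (0.0592/6)(1.709) = +1.2531 V.
Finally ΔG = −nFE = −(6)(96485 C/mol)(+1.2531 V) = −725 kJ/mol.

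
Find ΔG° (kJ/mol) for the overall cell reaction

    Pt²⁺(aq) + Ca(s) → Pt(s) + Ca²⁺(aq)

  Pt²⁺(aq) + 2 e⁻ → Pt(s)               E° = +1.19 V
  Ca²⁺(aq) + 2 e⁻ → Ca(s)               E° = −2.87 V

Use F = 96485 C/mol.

−783 kJ/mol

In the reaction as written Pt²⁺(aq) is reduced, so the Pt²⁺/Pt couple is the cathode and Ca²⁺/Ca is the anode.
E°cell = +1.19 − (−2.87) = +4.06 V; balancing electrons gives n = 2.
ΔG° = −nFE°cell = −(2)(96485)(+4.06) J/mol = −783 kJ/mol.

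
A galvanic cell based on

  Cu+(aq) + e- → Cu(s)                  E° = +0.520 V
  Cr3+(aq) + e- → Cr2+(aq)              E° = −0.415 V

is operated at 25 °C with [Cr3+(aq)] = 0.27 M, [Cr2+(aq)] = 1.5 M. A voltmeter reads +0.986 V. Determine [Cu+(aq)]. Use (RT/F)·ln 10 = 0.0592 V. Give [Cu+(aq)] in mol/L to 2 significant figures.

With Cu⁺/Cu at the cathode and Cr³⁺/Cr²⁺ at the anode, E°cell = +0.520 − (−0.415) = +0.935 V (n = 1).
From the Nernst equation, log Q = n(E° − E)/0.0592 = 1·(+0.935 − (+0.986))/0.0592 = −0.861.
Balancing electrons gives Cu+(aq) + Cr2+(aq) → Cu(s) + Cr3+(aq); thus Q = [Cr3+(aq)] / ([Cu+(aq)]·[Cr2+(aq)]).
Solving for the unknown gives log [Cu+(aq)] = 0.116, so [Cu+(aq)] ≈ 1.3 M.

1.3 M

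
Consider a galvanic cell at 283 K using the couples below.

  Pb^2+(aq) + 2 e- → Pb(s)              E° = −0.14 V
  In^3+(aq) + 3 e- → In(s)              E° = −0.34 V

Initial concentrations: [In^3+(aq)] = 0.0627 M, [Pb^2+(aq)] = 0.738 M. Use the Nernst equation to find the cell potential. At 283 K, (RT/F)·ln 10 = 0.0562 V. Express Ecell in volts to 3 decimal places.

+0.219 V

The Pb²⁺/Pb couple has the more positive E°, so it is the cathode; In³⁺/In is the anode.
The standard potential is −0.14 − (−0.34) = +0.20 V and the balanced reaction transfers n = 6 electrons.
Balancing gives 3 Pb^2+(aq) + 2 In(s) → 3 Pb(s) + 2 In^3+(aq); hence Q = [In^3+(aq)]^2 / [Pb^2+(aq)]^3 = 0.00978 (log Q = −2.010).
E = E° − (0.0562/n)·log Q = +0.20 − (0.0562/6)(−2.010) = +0.219 V.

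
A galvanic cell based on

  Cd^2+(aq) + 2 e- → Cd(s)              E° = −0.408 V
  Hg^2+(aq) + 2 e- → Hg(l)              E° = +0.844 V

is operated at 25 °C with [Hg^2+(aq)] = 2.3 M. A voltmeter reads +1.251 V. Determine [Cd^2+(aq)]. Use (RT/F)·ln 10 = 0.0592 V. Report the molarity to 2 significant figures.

Hg²⁺/Hg is the cathode (higher E°); E°cell = +0.844 − (−0.408) = +1.252 V with n = 2.
Rearranging E = E° − (0.0592/n)·log Q gives log Q = 2(+1.252 − (+1.251))/0.0592 = 0.034.
The balanced reaction is Hg^2+(aq) + Cd(s) → Hg(l) + Cd^2+(aq), so Q = [Cd^2+(aq)] / [Hg^2+(aq)].
Isolating [Cd^2+(aq)] in Q = 10^{0.034} yields log [Cd^2+(aq)] = 0.396, i.e. 2.5 M.

2.5 M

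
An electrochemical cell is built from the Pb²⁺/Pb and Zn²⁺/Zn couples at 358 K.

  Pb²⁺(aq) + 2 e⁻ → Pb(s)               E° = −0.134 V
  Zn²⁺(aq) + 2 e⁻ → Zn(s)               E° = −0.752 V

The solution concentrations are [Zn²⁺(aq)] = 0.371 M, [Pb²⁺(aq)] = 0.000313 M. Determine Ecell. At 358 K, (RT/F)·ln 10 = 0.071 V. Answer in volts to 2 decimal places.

+0.51 V

Pb²⁺/Pb is reduced (cathode, E° = −0.134 V) and Zn²⁺/Zn is oxidized (anode).
E°cell = E°cat − E°an = −0.134 − (−0.752) = +0.618 V; n = 2.
For the overall reaction Pb²⁺(aq) + Zn(s) → Pb(s) + Zn²⁺(aq), Q = [Zn²⁺(aq)] / [Pb²⁺(aq)] = 1.19×10^3, giving log Q = 3.074.
Applying E = E° − (RT ln10/nF)·log Q gives +0.618 − (0.071/2)(3.074) = +0.51 V.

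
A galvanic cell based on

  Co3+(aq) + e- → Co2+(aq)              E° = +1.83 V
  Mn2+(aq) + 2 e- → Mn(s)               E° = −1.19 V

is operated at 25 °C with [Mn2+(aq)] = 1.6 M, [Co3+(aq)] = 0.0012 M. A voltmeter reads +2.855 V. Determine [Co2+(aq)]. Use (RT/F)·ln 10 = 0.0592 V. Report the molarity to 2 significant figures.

0.58 M

With Co³⁺/Co²⁺ at the cathode and Mn²⁺/Mn at the anode, E°cell = +1.83 − (−1.19) = +3.02 V (n = 2).
Rearranging E = E° − (0.0592/n)·log Q gives log Q = 2(+3.02 − (+2.855))/0.0592 = 5.574.
Balancing electrons gives 2 Co3+(aq) + Mn(s) → 2 Co2+(aq) + Mn2+(aq); thus Q = ([Co2+(aq)]^2·[Mn2+(aq)]) / [Co3+(aq)]^2.
Isolating [Co2+(aq)] in Q = 10^{5.574} yields log [Co2+(aq)] = −0.236, i.e. 0.58 M.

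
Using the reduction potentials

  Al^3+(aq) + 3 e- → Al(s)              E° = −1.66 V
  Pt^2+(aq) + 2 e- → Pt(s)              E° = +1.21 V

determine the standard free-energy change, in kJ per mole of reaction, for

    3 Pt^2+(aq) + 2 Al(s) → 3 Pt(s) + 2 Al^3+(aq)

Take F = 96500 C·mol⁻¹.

−1662 kJ/mol

In the reaction as written Pt^2+(aq) is reduced, so the Pt²⁺/Pt couple is the cathode and Al³⁺/Al is the anode.
E°cell = +1.21 − (−1.66) = +2.87 V; balancing electrons gives n = 6.
ΔG° = −nFE°cell = −(6)(96500)(+2.87) J/mol = −1662 kJ/mol.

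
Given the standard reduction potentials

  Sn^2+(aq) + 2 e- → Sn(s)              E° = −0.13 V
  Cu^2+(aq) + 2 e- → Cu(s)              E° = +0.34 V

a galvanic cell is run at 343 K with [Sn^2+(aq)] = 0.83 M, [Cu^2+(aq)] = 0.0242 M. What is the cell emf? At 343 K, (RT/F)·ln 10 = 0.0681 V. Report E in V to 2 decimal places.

+0.42 V

Since E°(Cu²⁺/Cu) > E°(Sn²⁺/Sn), Cu²⁺/Cu serves as the cathode.
E°cell = +0.34 − (−0.13) = +0.47 V, with n = 2 electrons transferred.
For the overall reaction Cu^2+(aq) + Sn(s) → Cu(s) + Sn^2+(aq), Q = [Sn^2+(aq)] / [Cu^2+(aq)] = 34.3, giving log Q = 1.535.
By the Nernst equation, E = +0.47 − (0.0681/2)·(1.535) = +0.42 V.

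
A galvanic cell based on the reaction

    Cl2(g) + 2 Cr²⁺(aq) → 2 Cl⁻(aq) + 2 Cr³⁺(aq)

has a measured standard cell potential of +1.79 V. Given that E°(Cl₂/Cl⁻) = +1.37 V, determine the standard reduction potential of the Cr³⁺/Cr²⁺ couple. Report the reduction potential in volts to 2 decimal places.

−0.42 V

In the reaction as written the Cl₂/Cl⁻ couple is reduced (cathode) and Cr³⁺/Cr²⁺ is oxidized (anode), so E°cell = E°(Cl₂/Cl⁻) − E°(Cr³⁺/Cr²⁺).
E°(Cr³⁺/Cr²⁺) = E°(cathode) − E°cell = +1.37 − (+1.79) = −0.42 V.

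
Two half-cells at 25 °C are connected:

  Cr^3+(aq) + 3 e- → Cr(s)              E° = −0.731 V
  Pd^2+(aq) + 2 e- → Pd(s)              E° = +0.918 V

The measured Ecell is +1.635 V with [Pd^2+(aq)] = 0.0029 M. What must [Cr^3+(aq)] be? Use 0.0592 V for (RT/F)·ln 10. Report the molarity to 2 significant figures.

Pd²⁺/Pd is the cathode (higher E°); E°cell = +0.918 − (−0.731) = +1.649 V with n = 6.
Since E = E° − (0.0592/n)·log Q, log Q = n(E° − E)/0.0592 = 1.419.
For 3 Pd^2+(aq) + 2 Cr(s) → 3 Pd(s) + 2 Cr^3+(aq), the reaction quotient is Q = [Cr^3+(aq)]^2 / [Pd^2+(aq)]^3.
Substituting the known concentrations and solving, log [Cr^3+(aq)] = −3.097 and [Cr^3+(aq)] = 0.00080 M.

0.00080 M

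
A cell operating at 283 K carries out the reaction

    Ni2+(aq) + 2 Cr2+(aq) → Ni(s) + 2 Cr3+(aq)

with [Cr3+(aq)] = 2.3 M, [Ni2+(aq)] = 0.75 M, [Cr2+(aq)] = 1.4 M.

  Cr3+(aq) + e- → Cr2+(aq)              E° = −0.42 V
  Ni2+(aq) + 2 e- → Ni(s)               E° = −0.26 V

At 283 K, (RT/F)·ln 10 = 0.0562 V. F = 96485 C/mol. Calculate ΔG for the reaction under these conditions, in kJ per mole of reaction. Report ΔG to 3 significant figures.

The standard cell potential is −0.26 − (−0.42) = +0.16 V, with n = 2 electrons in the balanced equation.
The reaction quotient is [Cr3+(aq)]^2 / ([Ni2+(aq)]·[Cr2+(aq)]^2) = 3.6; by Nernst, E = +0.16 − (0.0562/2)(0.556) = +0.1444 V.
Finally ΔG = −nFE = −(2)(96485 C/mol)(+0.1444 V) = −27.9 kJ/mol.

−27.9 kJ/mol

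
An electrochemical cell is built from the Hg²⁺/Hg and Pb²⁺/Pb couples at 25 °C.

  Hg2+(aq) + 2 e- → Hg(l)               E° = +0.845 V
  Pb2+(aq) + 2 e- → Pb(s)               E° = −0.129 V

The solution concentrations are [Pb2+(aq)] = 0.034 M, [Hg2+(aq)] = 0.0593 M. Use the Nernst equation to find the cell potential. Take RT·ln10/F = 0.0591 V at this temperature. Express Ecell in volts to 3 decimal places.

+0.981 V

The Hg²⁺/Hg couple has the more positive E°, so it is the cathode; Pb²⁺/Pb is the anode.
The standard potential is +0.845 − (−0.129) = +0.974 V and the balanced reaction transfers n = 2 electrons.
Balancing gives Hg2+(aq) + Pb(s) → Hg(l) + Pb2+(aq); hence Q = [Pb2+(aq)] / [Hg2+(aq)] = 0.573 (log Q = −0.242).
By the Nernst equation, E = +0.974 − (0.0591/2)·(−0.242) = +0.981 V.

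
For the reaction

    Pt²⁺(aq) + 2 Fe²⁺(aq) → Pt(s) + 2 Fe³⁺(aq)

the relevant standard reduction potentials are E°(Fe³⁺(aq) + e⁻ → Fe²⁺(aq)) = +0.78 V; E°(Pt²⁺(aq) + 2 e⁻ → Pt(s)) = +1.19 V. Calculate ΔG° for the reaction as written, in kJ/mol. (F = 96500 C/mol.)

−79.1 kJ/mol

In the reaction as written Pt²⁺(aq) is reduced, so the Pt²⁺/Pt couple is the cathode and Fe³⁺/Fe²⁺ is the anode.
E°cell = +1.19 − (+0.78) = +0.41 V; balancing electrons gives n = 2.
ΔG° = −nFE°cell = −(2)(96500)(+0.41) J/mol = −79.1 kJ/mol.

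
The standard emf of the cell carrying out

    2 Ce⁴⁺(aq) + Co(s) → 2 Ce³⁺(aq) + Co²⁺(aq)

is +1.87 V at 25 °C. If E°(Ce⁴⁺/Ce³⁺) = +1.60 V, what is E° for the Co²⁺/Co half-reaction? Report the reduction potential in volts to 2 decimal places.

−0.27 V

In the reaction as written the Ce⁴⁺/Ce³⁺ couple is reduced (cathode) and Co²⁺/Co is oxidized (anode), so E°cell = E°(Ce⁴⁺/Ce³⁺) − E°(Co²⁺/Co).
E°(Co²⁺/Co) = E°(cathode) − E°cell = +1.60 − (+1.87) = −0.27 V.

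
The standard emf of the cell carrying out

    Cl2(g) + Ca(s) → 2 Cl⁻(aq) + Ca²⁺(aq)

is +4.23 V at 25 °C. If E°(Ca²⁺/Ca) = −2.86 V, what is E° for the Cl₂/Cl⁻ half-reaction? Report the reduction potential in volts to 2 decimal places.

In the reaction as written the Cl₂/Cl⁻ couple is reduced (cathode) and Ca²⁺/Ca is oxidized (anode), so E°cell = E°(Cl₂/Cl⁻) − E°(Ca²⁺/Ca).
E°(Cl₂/Cl⁻) = E°cell + E°(anode) = +4.23 + (−2.86) = +1.37 V.

+1.37 V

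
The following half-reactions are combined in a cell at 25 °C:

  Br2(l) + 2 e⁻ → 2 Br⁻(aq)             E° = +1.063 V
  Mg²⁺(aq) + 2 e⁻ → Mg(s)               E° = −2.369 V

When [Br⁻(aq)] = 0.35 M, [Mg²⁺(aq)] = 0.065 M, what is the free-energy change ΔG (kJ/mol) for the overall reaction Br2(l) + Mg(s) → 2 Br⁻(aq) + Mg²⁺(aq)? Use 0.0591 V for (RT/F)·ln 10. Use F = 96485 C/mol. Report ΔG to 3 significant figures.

−674 kJ/mol

E°cell = +1.063 − (−2.369) = +3.432 V; the balanced reaction transfers n = 2 electrons.
The reaction quotient is [Br⁻(aq)]^2·[Mg²⁺(aq)] = 0.00796; by Nernst, E = +3.432 − (0.0591/2)(−2.099) = +3.4940 V.
Finally ΔG = −nFE = −(2)(96485 C/mol)(+3.4940 V) = −674 kJ/mol.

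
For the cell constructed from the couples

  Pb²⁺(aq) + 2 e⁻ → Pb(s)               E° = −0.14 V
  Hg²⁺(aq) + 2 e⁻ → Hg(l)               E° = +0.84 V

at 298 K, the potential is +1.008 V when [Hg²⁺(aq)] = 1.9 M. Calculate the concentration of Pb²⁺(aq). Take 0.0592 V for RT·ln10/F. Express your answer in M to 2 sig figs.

With Hg²⁺/Hg at the cathode and Pb²⁺/Pb at the anode, E°cell = +0.84 − (−0.14) = +0.98 V (n = 2).
Rearranging E = E° − (0.0592/n)·log Q gives log Q = 2(+0.98 − (+1.008))/0.0592 = −0.946.
Balancing electrons gives Hg²⁺(aq) + Pb(s) → Hg(l) + Pb²⁺(aq); thus Q = [Pb²⁺(aq)] / [Hg²⁺(aq)].
Substituting the known concentrations and solving, log [Pb²⁺(aq)] = −0.667 and [Pb²⁺(aq)] = 0.22 M.

0.22 M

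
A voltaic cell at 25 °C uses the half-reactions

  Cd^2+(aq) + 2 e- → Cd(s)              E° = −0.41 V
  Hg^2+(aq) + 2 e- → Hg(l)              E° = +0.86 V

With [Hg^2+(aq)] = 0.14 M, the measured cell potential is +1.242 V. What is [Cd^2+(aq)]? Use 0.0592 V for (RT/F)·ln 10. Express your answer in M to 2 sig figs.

1.2 M

With Hg²⁺/Hg at the cathode and Cd²⁺/Cd at the anode, E°cell = +0.86 − (−0.41) = +1.27 V (n = 2).
Rearranging E = E° − (0.0592/n)·log Q gives log Q = 2(+1.27 − (+1.242))/0.0592 = 0.946.
For Hg^2+(aq) + Cd(s) → Hg(l) + Cd^2+(aq), the reaction quotient is Q = [Cd^2+(aq)] / [Hg^2+(aq)].
Isolating [Cd^2+(aq)] in Q = 10^{0.946} yields log [Cd^2+(aq)] = 0.092, i.e. 1.2 M.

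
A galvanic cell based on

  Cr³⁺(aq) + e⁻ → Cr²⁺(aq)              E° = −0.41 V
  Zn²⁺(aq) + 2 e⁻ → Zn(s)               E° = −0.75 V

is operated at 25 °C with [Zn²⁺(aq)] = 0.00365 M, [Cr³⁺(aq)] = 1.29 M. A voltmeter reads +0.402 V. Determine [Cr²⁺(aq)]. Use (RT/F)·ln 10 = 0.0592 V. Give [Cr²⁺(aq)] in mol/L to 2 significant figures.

1.9 M

Cr³⁺/Cr²⁺ is the cathode (higher E°); E°cell = −0.41 − (−0.75) = +0.34 V with n = 2.
From the Nernst equation, log Q = n(E° − E)/0.0592 = 2·(+0.34 − (+0.402))/0.0592 = −2.095.
The balanced reaction is 2 Cr³⁺(aq) + Zn(s) → 2 Cr²⁺(aq) + Zn²⁺(aq), so Q = ([Cr²⁺(aq)]^2·[Zn²⁺(aq)]) / [Cr³⁺(aq)]^2.
Substituting the known concentrations and solving, log [Cr²⁺(aq)] = 0.282 and [Cr²⁺(aq)] = 1.9 M.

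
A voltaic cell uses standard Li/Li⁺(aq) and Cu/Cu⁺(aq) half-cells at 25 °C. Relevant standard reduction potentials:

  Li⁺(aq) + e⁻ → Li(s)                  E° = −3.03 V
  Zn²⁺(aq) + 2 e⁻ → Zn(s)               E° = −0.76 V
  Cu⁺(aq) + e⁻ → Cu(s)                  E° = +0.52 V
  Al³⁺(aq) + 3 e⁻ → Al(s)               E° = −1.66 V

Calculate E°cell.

+3.55 V

The Cu⁺/Cu couple has the higher E°, so Cu ion is reduced (cathode) and Li is oxidized (anode).
E°cell = E°(cathode) − E°(anode) = +0.52 − (−3.03) = +3.55 V.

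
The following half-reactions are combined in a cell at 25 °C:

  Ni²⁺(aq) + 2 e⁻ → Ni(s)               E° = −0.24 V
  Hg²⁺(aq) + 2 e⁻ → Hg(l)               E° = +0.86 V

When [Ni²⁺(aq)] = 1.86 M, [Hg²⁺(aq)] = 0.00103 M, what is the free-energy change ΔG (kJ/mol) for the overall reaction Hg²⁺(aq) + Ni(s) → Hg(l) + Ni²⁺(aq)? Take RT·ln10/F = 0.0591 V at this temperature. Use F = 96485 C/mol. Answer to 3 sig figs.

−194 kJ/mol

The standard cell potential is +0.86 − (−0.24) = +1.10 V, with n = 2 electrons in the balanced equation.
The reaction quotient is [Ni²⁺(aq)] / [Hg²⁺(aq)] = 1.81×10^3; by Nernst, E = +1.10 − (0.0591/2)(3.257) = +1.0038 V.
Finally ΔG = −nFE = −(2)(96485 C/mol)(+1.0038 V) = −194 kJ/mol.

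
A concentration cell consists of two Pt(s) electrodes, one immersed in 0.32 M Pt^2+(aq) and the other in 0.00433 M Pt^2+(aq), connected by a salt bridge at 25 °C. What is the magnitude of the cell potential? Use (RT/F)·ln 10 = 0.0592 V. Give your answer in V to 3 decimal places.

For a concentration cell E°cell = 0, since both electrodes use the same couple.
The compartment with the higher Pt^2+(aq) concentration (0.32 M) acts as the cathode; ions are reduced there and produced at the dilute (0.00433 M) anode.
With n = 2, Ecell = −(0.0592/2)·log([dilute]/[conc]) = −(0.0592/2)·log(0.00433/0.32) = +0.055 V.

0.055 V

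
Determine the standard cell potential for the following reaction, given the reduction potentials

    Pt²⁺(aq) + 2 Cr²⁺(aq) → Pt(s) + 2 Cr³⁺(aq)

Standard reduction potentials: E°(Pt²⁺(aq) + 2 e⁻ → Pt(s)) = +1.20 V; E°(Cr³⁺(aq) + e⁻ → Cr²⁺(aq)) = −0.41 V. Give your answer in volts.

Pt²⁺(aq) gains electrons, so the Pt²⁺/Pt couple is the cathode; the Cr³⁺/Cr²⁺ couple is the anode.
E°cell = E°(cathode) − E°(anode) = +1.20 − (−0.41) = +1.61 V.

+1.61 V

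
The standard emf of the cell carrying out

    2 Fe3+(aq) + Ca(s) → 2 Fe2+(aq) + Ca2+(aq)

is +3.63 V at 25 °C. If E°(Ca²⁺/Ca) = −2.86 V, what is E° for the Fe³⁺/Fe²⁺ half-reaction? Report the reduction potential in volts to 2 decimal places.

+0.77 V

In the reaction as written the Fe³⁺/Fe²⁺ couple is reduced (cathode) and Ca²⁺/Ca is oxidized (anode), so E°cell = E°(Fe³⁺/Fe²⁺) − E°(Ca²⁺/Ca).
E°(Fe³⁺/Fe²⁺) = E°cell + E°(anode) = +3.63 + (−2.86) = +0.77 V.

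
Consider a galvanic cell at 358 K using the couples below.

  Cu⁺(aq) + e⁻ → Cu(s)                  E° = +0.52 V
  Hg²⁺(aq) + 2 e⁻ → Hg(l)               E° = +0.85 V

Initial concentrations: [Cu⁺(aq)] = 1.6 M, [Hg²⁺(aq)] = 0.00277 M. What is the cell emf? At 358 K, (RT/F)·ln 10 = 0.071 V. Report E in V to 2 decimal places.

Since E°(Hg²⁺/Hg) > E°(Cu⁺/Cu), Hg²⁺/Hg serves as the cathode.
E°cell = E°cat − E°an = +0.85 − (+0.52) = +0.33 V; n = 2.
Balancing gives Hg²⁺(aq) + 2 Cu(s) → Hg(l) + 2 Cu⁺(aq); hence Q = [Cu⁺(aq)]^2 / [Hg²⁺(aq)] = 924 (log Q = 2.966).
Applying E = E° − (RT ln10/nF)·log Q gives +0.33 − (0.071/2)(2.966) = +0.22 V.

+0.22 V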